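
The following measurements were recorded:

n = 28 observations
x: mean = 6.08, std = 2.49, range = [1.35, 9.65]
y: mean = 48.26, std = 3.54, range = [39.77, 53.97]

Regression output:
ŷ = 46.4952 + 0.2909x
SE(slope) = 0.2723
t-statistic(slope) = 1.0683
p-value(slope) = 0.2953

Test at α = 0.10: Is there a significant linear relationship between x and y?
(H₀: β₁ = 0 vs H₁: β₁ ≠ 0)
p-value = 0.2953 ≥ α = 0.10, so we fail to reject H₀. The relationship is not significant.

Hypothesis test for the slope coefficient:

H₀: β₁ = 0 (no linear relationship)
H₁: β₁ ≠ 0 (linear relationship exists)

Test statistic: t = β̂₁ / SE(β̂₁) = 0.2909 / 0.2723 = 1.0683

With df = 26, the two-sided p-value for |t| = 1.0683 is 0.2953.

Decision rule: reject H₀ if p-value < α.
p-value = 0.2953 ≥ α = 0.10 → fail to reject H₀.

At α = 0.10 the data do not provide convincing evidence of a nonzero slope.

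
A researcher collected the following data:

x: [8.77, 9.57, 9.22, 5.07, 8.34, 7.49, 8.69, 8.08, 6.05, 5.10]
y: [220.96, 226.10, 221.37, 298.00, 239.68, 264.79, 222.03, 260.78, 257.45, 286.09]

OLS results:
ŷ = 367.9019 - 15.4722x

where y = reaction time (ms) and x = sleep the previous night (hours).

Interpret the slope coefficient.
For each additional hour of sleep, predicted reaction time decreases by approximately 15.4722 ms.

The slope β₁ = -15.4722 gives the rate at which the fitted reaction time changes with sleep.

Interpretation:
- Sleep up by 1 hour → predicted reaction time decreases by 15.4722 ms
- This is a linear approximation: the same per-unit change is assumed across the whole observed x range
- The sign (−) gives the direction; the magnitude 15.4722 gives the size of the effect per hour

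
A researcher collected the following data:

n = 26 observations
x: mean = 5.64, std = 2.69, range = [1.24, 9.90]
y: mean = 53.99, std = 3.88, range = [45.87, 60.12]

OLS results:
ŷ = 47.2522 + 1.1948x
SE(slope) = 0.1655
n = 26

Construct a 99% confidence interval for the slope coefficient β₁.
The 99% CI for β₁ is (0.7319, 1.6577)

Confidence interval for the slope:

The 99% CI for β₁ is: β̂₁ ± t*(α/2, n-2) × SE(β̂₁)

Step 1: Find critical t-value
- Confidence level = 0.99
- Degrees of freedom = n - 2 = 26 - 2 = 24
- t*(α/2, 24) = 2.7969

Step 2: Calculate margin of error
Margin = 2.7969 × 0.1655 = 0.4629

Step 3: Construct interval
CI = 1.1948 ± 0.4629
CI = (0.7319, 1.6577)

Interpretation: each one-unit increase in x is associated with a change in mean y of between 0.7319 and 1.6577, with 99% confidence.
Both endpoints are positive, so the data support a genuinely positive slope at this confidence level.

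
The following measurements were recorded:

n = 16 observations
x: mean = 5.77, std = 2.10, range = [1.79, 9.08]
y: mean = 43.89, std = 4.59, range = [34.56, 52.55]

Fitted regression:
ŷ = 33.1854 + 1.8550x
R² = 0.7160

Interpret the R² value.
R² = 0.7160 means 71.60% of the variation in y is explained by the linear relationship with x. This indicates a strong fit.

R² = 1 − SS_res/SS_tot compares the residual scatter to the total scatter of y about its mean.

Here R² = 0.7160:
- Explained: 71.60% of the variation in y
- Unexplained (residual): 100% − 71.60% = 28.40%
- Rule of thumb (below 0.3 weak; 0.3 to below 0.7 moderate; 0.7 and above strong) → strong

Equivalently, for simple linear regression R² = r², so |r| = √0.7160 ≈ 0.8462.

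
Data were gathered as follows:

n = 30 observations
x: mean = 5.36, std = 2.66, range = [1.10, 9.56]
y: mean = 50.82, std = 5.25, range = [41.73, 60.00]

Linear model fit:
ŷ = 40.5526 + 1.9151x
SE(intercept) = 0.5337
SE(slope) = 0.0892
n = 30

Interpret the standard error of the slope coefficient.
SE(slope) = 0.0892 measures the uncertainty in the estimated slope. The coefficient is estimated precisely (SE/|β̂₁| = 4.7%).

What SE measures:
- The standard error quantifies the sampling variability of the coefficient estimate
- It is the estimated standard deviation of β̂₁ across hypothetical repeated samples of the same size
- Smaller SE → more precise estimate

Relative precision:
- SE / |β̂₁| = 0.0892 / 1.9151 = 4.7%
- Rule of thumb (under 20%: precise; 20% to under 50%: moderately precise; 50% or more: imprecise) → precise

Rough 95% range (±2 SE): 1.9151 ± 0.1784 → (1.7367, 2.0935).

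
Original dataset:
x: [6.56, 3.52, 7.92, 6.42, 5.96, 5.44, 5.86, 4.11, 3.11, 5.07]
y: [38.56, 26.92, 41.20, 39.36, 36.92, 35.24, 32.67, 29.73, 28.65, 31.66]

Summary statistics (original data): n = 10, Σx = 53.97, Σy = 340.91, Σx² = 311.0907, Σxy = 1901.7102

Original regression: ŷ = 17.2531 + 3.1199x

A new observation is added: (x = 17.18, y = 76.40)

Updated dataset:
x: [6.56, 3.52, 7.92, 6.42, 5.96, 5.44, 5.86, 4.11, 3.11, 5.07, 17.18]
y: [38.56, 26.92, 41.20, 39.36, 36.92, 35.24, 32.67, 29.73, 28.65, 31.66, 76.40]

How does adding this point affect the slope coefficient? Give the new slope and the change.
The slope changes from 3.1199 to 3.5268 (change of +0.4069, or +13.0%).

The new point has HIGH LEVERAGE: x = 17.18 is far from the original mean x̄ = 53.97/10 ≈ 5.40 (original range [3.11, 7.92]).

Step 1: Update the sums with the new point (n goes from 10 to 11)
Σx  = 53.97 + 17.18 = 71.15
Σy  = 340.91 + 76.40 = 417.31
Σx² = 311.0907 + 17.18² = 311.0907 + 295.1524 = 606.2431
Σxy = 1901.7102 + 17.18×76.40 = 1901.7102 + 1312.5520 = 3214.2622

Step 2: Recompute the slope with b₁ = (nΣxy − ΣxΣy) / (nΣx² − (Σx)²)
Numerator   = 11×3214.2622 − 71.15×417.31 = 35356.8842 − 29691.6065 = 5665.2777
Denominator = 11×606.2431 − 71.15² = 6668.6741 − 5062.3225 = 1606.3516
b₁(new) = 5665.2777 / 1606.3516 = 3.5268

(Same formula on the original sums: (10×1901.7102 − 53.97×340.91) / (10×311.0907 − 53.97²) = 618.1893 / 198.1461 = 3.1199, matching the given fit.)

Step 3: Change in slope
Δβ₁ = 3.5268 − 3.1199 = +0.4069
Relative change = +0.4069 / 3.1199 × 100% = +13.0%
→ the slope increases when the point is added.

Because the point sits above the extension of the original line at a high-leverage x, it tilts the fit up.
In practice: refit with and without it and report both if conclusions differ; check such a point for data-entry or measurement error.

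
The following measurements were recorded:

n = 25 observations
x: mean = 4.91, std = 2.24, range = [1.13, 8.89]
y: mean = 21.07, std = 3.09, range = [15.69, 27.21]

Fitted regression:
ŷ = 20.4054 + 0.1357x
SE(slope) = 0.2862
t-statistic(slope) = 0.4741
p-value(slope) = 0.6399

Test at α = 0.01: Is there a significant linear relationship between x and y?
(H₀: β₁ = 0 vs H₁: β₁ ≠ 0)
Fail to reject H₀: p-value = 0.6399 ≥ α = 0.01. The linear relationship is not significant at the 1% level.

Hypothesis test for the slope coefficient:

H₀: β₁ = 0 (no linear relationship)
H₁: β₁ ≠ 0 (linear relationship exists)

Test statistic: t = β̂₁ / SE(β̂₁) = 0.1357 / 0.2862 = 0.4741

The p-value (0.6399) is the probability, under H₀, of a t-statistic at least as extreme as |t| = 0.4741 (two-sided, df = n − 2 = 23).

Decision rule: reject H₀ if p-value < α.
p-value = 0.6399 ≥ α = 0.01 → fail to reject H₀.

At α = 0.01 the data do not provide convincing evidence of a nonzero slope.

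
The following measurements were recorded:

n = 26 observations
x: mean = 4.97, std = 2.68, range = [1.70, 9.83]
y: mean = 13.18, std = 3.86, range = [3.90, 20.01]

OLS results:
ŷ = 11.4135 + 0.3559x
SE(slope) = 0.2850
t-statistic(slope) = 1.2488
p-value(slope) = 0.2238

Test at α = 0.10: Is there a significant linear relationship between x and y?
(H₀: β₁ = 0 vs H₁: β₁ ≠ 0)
p-value = 0.2238 ≥ α = 0.10, so we fail to reject H₀. The relationship is not significant.

Hypothesis test for the slope coefficient:

H₀: β₁ = 0 (no linear relationship)
H₁: β₁ ≠ 0 (linear relationship exists)

Test statistic: t = β̂₁ / SE(β̂₁) = 0.3559 / 0.2850 = 1.2488

p = 0.2238: how often a slope estimate this far from 0 (in SE units) would arise by chance if β₁ were truly 0.

Decision rule: reject H₀ if p-value < α.
p-value = 0.2238 ≥ α = 0.10 → fail to reject H₀.

Conclusion: the linear association between x and y is not significant at the 10% level.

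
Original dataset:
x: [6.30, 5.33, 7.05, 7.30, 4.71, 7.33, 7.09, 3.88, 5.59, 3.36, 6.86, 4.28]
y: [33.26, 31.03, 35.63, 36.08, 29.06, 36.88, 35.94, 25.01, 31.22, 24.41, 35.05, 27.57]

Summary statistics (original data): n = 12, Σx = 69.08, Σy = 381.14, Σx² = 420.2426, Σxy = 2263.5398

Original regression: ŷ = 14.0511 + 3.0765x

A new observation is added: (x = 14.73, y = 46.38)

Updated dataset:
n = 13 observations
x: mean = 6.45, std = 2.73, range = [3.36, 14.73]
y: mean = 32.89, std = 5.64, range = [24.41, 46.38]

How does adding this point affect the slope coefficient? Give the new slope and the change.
New slope β₁ = 1.9663 versus 3.0765 before: a change of -1.1102 (-36.1%).

The new point has HIGH LEVERAGE: x = 14.73 is far from the original mean x̄ = 69.08/12 ≈ 5.76 (original range [3.36, 7.33]).

Step 1: Update the sums with the new point (n goes from 12 to 13)
Σx  = 69.08 + 14.73 = 83.81
Σy  = 381.14 + 46.38 = 427.52
Σx² = 420.2426 + 14.73² = 420.2426 + 216.9729 = 637.2155
Σxy = 2263.5398 + 14.73×46.38 = 2263.5398 + 683.1774 = 2946.7172

Step 2: Recompute the slope with b₁ = (nΣxy − ΣxΣy) / (nΣx² − (Σx)²)
Numerator   = 13×2946.7172 − 83.81×427.52 = 38307.3236 − 35830.4512 = 2476.8724
Denominator = 13×637.2155 − 83.81² = 8283.8015 − 7024.1161 = 1259.6854
b₁(new) = 2476.8724 / 1259.6854 = 1.9663

(Same formula on the original sums: (12×2263.5398 − 69.08×381.14) / (12×420.2426 − 69.08²) = 833.3264 / 270.8648 = 3.0765, matching the given fit.)

Step 3: Change in slope
Δβ₁ = 1.9663 − 3.0765 = -1.1102
Relative change = -1.1102 / 3.0765 × 100% = -36.1%
→ the slope decreases when the point is added.

A high-leverage point only changes the slope if it is off the original line; here y = 46.38 is below the original trend, so the slope decreases.
In practice: check such a point for data-entry or measurement error; refit with and without it and report both if conclusions differ.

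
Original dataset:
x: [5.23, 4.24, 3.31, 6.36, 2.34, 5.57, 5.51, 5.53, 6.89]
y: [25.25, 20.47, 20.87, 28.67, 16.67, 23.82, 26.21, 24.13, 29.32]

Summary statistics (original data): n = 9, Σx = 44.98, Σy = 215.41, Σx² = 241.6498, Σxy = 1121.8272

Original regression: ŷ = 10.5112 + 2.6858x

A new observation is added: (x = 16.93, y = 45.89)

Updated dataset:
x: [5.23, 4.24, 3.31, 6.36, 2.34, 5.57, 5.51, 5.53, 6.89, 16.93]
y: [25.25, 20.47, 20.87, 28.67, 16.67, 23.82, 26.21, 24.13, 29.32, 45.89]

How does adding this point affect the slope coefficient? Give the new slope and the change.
New slope β₁ = 1.9383 versus 2.6858 before: a change of -0.7475 (-27.8%).

The new point has HIGH LEVERAGE: x = 16.93 is far from the original mean x̄ = 44.98/9 ≈ 5.00 (original range [2.34, 6.89]).

Step 1: Update the sums with the new point (n goes from 9 to 10)
Σx  = 44.98 + 16.93 = 61.91
Σy  = 215.41 + 45.89 = 261.30
Σx² = 241.6498 + 16.93² = 241.6498 + 286.6249 = 528.2747
Σxy = 1121.8272 + 16.93×45.89 = 1121.8272 + 776.9177 = 1898.7449

Step 2: Recompute the slope with b₁ = (nΣxy − ΣxΣy) / (nΣx² − (Σx)²)
Numerator   = 10×1898.7449 − 61.91×261.30 = 18987.4490 − 16177.0830 = 2810.3660
Denominator = 10×528.2747 − 61.91² = 5282.7470 − 3832.8481 = 1449.8989
b₁(new) = 2810.3660 / 1449.8989 = 1.9383

(Same formula on the original sums: (9×1121.8272 − 44.98×215.41) / (9×241.6498 − 44.98²) = 407.3030 / 151.6478 = 2.6858, matching the given fit.)

Step 3: Change in slope
Δβ₁ = 1.9383 − 2.6858 = -0.7475
Relative change = -0.7475 / 2.6858 × 100% = -27.8%
→ the slope decreases when the point is added.

Because the point sits below the extension of the original line at a high-leverage x, it tilts the fit down.
In practice: check such a point for data-entry or measurement error; refit with and without it and report both if conclusions differ.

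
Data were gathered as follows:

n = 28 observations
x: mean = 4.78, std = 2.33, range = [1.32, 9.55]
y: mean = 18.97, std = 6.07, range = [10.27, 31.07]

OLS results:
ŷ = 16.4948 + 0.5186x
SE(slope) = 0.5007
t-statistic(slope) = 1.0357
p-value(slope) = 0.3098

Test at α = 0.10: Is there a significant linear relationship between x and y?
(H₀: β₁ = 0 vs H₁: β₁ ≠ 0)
Since p-value = 0.3098 ≥ α = 0.10, fail to reject H₀ — the slope is not significantly different from 0.

Hypothesis test for the slope coefficient:

H₀: β₁ = 0 (no linear relationship)
H₁: β₁ ≠ 0 (linear relationship exists)

Test statistic: t = β̂₁ / SE(β̂₁) = 0.5186 / 0.5007 = 1.0357

p = 0.3098: how often a slope estimate this far from 0 (in SE units) would arise by chance if β₁ were truly 0.

Decision rule: reject H₀ if p-value < α.
p-value = 0.3098 ≥ α = 0.10 → fail to reject H₀.

At α = 0.10 the data do not provide convincing evidence of a nonzero slope.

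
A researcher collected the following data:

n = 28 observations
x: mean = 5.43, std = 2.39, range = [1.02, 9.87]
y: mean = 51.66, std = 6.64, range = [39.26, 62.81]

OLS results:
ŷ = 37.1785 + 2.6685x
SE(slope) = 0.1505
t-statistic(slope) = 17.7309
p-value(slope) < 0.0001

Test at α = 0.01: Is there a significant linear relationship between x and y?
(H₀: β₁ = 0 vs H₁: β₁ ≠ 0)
Reject H₀: p-value < 0.0001 < α = 0.01. The linear relationship is significant at the 1% level.

Hypothesis test for the slope coefficient:

H₀: β₁ = 0 (no linear relationship)
H₁: β₁ ≠ 0 (linear relationship exists)

Test statistic: t = β̂₁ / SE(β̂₁) = 2.6685 / 0.1505 = 17.7309

With df = 26, the two-sided p-value for |t| = 17.7309 is <0.0001.

Decision rule: reject H₀ if p-value < α.
p-value < 0.0001 < α = 0.01 → reject H₀.

Conclusion: the linear association between x and y is significant at the 1% level.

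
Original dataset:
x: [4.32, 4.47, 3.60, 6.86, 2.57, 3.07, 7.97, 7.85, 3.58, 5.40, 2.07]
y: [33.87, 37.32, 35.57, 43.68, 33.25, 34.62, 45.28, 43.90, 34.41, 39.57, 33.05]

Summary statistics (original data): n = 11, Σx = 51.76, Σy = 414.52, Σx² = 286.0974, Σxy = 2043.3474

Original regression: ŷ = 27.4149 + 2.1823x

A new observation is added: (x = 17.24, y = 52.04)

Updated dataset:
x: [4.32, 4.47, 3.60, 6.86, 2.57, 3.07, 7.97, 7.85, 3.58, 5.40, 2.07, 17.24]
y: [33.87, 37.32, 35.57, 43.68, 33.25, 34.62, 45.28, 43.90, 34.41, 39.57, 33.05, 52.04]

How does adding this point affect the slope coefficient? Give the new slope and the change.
The slope changes from 2.1823 to 1.3818 (change of -0.8005, or -36.7%).

x = 17.24 lies well outside the original x-range [2.07, 7.97] (x̄ ≈ 4.71), so this observation has high leverage and can move the slope substantially.

Step 1: Update the sums with the new point (n goes from 11 to 12)
Σx  = 51.76 + 17.24 = 69.00
Σy  = 414.52 + 52.04 = 466.56
Σx² = 286.0974 + 17.24² = 286.0974 + 297.2176 = 583.3150
Σxy = 2043.3474 + 17.24×52.04 = 2043.3474 + 897.1696 = 2940.5170

Step 2: Recompute the slope with b₁ = (nΣxy − ΣxΣy) / (nΣx² − (Σx)²)
Numerator   = 12×2940.5170 − 69.00×466.56 = 35286.2040 − 32192.6400 = 3093.5640
Denominator = 12×583.3150 − 69.00² = 6999.7800 − 4761.0000 = 2238.7800
b₁(new) = 3093.5640 / 2238.7800 = 1.3818

(Same formula on the original sums: (11×2043.3474 − 51.76×414.52) / (11×286.0974 − 51.76²) = 1021.2662 / 467.9738 = 2.1823, matching the given fit.)

Step 3: Change in slope
Δβ₁ = 1.3818 − 2.1823 = -0.8005
Relative change = -0.8005 / 2.1823 × 100% = -36.7%
→ the slope decreases when the point is added.

Because the point sits below the extension of the original line at a high-leverage x, it tilts the fit down.
In practice: check such a point for data-entry or measurement error.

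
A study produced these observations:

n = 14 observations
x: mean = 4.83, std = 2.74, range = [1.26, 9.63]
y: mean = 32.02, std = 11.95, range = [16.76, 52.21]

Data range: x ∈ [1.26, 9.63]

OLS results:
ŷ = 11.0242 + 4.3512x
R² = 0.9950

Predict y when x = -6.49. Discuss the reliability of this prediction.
ŷ = -17.2151, but this is extrapolation (below the data range [1.26, 9.63]) and may be unreliable.

Prediction calculation:
ŷ = 11.0242 + 4.3512 × (-6.49)
ŷ = -17.2151

Reliability:
- Data range: x ∈ [1.26, 9.63]
- Prediction point: x = -6.49 is 7.75 units below the observed range → this is EXTRAPOLATION, not interpolation

Why that matters here:
- The standard error of prediction grows with (x − x̄)², and x = -6.49 is far from x̄ = 4.83
- Real relationships often flatten, saturate, or turn nonlinear at extremes

The R² = 0.9950 only validates the fit within [1.26, 9.63]; treat ŷ = -17.2151 with caution.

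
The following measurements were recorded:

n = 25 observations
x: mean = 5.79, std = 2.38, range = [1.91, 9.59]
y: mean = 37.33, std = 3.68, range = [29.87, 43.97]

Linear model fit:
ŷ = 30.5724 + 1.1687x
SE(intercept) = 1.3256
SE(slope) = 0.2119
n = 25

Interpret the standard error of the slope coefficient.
SE(slope) = 0.2119 measures the uncertainty in the estimated slope. The coefficient is estimated precisely (SE/|β̂₁| = 18.1%).

SE(β̂₁) = 0.2119 says: if we drew many samples of n = 25 from the same population and refit each time, the fitted slopes would scatter with a standard deviation of roughly 0.2119 around the true β₁.

Relative precision:
- SE / |β̂₁| = 0.2119 / 1.1687 = 18.1%
- Rule of thumb (under 20%: precise; 20% to under 50%: moderately precise; 50% or more: imprecise) → precise

Link to interval estimation: a confidence interval for β₁ is β̂₁ ± t* × 0.2119, so SE sets the half-width per unit of t*.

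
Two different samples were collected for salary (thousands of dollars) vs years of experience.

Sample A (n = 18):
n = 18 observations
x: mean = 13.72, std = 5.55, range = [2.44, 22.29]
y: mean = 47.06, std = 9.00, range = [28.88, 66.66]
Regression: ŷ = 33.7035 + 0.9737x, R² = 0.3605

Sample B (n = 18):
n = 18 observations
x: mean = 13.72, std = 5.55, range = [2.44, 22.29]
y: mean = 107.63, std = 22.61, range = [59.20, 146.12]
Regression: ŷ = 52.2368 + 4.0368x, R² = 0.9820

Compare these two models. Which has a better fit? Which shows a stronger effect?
Model B has the better fit (R² = 0.9820 vs 0.3605). Model B shows the stronger effect (|β₁| = 4.0368 vs 0.9737).

Model Comparison:

Goodness of fit (R²):
- Model A: R² = 0.3605 → 36.05% of variance in salary explained
- Model B: R² = 0.9820 → 98.20% of variance in salary explained
- 0.9820 > 0.3605 → Model B has the better fit

Which has the larger per-year effect? (|β₁|)
- Model A: β₁ = 0.9737 → predicted salary rises 0.9737 thousand dollars per additional year of experience
- Model B: β₁ = 4.0368 → predicted salary rises 4.0368 thousand dollars per additional year of experience
- |0.9737| < |4.0368| → Model B shows the stronger marginal effect

Note: A better fit (higher R²) doesn't necessarily mean a more important relationship.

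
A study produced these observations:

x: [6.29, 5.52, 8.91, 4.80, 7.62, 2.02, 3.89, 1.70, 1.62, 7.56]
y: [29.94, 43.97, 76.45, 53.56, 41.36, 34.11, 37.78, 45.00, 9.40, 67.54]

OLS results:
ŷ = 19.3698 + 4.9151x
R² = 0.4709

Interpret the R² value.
R² = 0.4709 means 47.09% of the variation in y is explained by the linear relationship with x. This indicates a moderate fit.

R² (coefficient of determination) measures the proportion of variance in y explained by the regression model.

Here R² = 0.4709:
- Explained: 47.09% of the variation in y
- Unexplained (residual): 100% − 47.09% = 52.91%
- Rule of thumb (below 0.3 weak; 0.3 to below 0.7 moderate; 0.7 and above strong) → moderate

Note: R² never decreases when predictors are added, so it should not be used alone to compare models of different size.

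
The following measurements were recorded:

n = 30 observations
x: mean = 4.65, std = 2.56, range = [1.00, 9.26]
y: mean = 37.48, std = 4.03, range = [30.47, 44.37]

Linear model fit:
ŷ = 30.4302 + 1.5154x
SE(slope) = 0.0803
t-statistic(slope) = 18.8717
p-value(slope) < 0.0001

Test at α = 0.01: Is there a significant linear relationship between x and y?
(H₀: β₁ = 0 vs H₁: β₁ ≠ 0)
p-value < 0.0001 < α = 0.01, so we reject H₀. The relationship is significant.

Hypothesis test for the slope coefficient:

H₀: β₁ = 0 (no linear relationship)
H₁: β₁ ≠ 0 (linear relationship exists)

Test statistic: t = β̂₁ / SE(β̂₁) = 1.5154 / 0.0803 = 18.8717

The p-value (<0.0001) is the probability, under H₀, of a t-statistic at least as extreme as |t| = 18.8717 (two-sided, df = n − 2 = 28).

Decision rule: reject H₀ if p-value < α.
p-value < 0.0001 < α = 0.01 → reject H₀.

Conclusion: the linear association between x and y is significant at the 1% level.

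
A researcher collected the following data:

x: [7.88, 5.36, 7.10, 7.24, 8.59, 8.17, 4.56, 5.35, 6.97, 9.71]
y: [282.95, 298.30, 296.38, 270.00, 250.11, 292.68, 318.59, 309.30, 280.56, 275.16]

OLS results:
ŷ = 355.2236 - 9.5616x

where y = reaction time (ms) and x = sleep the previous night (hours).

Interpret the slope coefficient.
An increase of one hour in sleep is associated with a 9.5616 ms decrease in predicted reaction time.

The slope coefficient β₁ = -9.5616 represents the marginal effect of sleep on reaction time.

Interpretation:
- Sleep up by 1 hour → predicted reaction time decreases by 9.5616 ms
- This is a linear approximation: the same per-unit change is assumed across the whole observed x range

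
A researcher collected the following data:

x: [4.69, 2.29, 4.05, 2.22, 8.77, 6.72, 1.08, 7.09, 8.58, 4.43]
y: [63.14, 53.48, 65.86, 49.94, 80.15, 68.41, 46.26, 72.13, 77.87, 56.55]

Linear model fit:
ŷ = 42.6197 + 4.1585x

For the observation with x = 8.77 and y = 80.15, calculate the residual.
Residual = 1.0603

The residual is the difference between the actual value and the predicted value:

Residual = y - ŷ

Step 1: Calculate predicted value
ŷ = 42.6197 + 4.1585 × 8.77
ŷ = 79.0897

Step 2: Calculate residual
Residual = 80.15 - 79.0897
Residual = 1.0603

The residual is positive, so the observed y = 80.15 sits above the regression line (the line underestimates it by 1.0603).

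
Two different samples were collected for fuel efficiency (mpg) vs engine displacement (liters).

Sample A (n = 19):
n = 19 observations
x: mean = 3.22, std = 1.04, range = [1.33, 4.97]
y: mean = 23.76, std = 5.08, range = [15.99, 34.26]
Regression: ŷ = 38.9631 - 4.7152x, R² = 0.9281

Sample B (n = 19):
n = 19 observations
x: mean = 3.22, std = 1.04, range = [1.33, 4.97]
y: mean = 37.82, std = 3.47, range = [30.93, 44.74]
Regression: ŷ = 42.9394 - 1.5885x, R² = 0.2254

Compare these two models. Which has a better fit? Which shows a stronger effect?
Model A has the better fit (R² = 0.9281 vs 0.2254). Model A shows the stronger effect (|β₁| = 4.7152 vs 1.5885).

Model Comparison:

Goodness of fit (R²):
- Model A: R² = 0.9281 → 92.81% of variance in fuel efficiency explained
- Model B: R² = 0.2254 → 22.54% of variance in fuel efficiency explained
- 0.9281 > 0.2254 → Model A has the better fit

Effect size (slope magnitude):
- Model A: β₁ = -4.7152 → predicted fuel efficiency falls 4.7152 mpg per additional liter of engine displacement
- Model B: β₁ = -1.5885 → predicted fuel efficiency falls 1.5885 mpg per additional liter of engine displacement
- |-4.7152| > |-1.5885| → Model A shows the stronger marginal effect

Note: A steeper slope doesn't make a better model if the scatter around the line is large.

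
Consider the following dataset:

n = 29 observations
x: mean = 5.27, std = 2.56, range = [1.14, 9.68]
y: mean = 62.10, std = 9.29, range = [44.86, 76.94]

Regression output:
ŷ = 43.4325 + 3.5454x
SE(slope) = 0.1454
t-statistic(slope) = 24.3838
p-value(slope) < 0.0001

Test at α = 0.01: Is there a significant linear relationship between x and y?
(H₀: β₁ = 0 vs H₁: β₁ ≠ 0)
Reject H₀: p-value < 0.0001 < α = 0.01. The linear relationship is significant at the 1% level.

Hypothesis test for the slope coefficient:

H₀: β₁ = 0 (no linear relationship)
H₁: β₁ ≠ 0 (linear relationship exists)

Test statistic: t = β̂₁ / SE(β̂₁) = 3.5454 / 0.1454 = 24.3838

p < 0.0001: how often a slope estimate this far from 0 (in SE units) would arise by chance if β₁ were truly 0.

Decision rule: reject H₀ if p-value < α.
p-value < 0.0001 < α = 0.01 → reject H₀.

Conclusion: the linear association between x and y is significant at the 1% level.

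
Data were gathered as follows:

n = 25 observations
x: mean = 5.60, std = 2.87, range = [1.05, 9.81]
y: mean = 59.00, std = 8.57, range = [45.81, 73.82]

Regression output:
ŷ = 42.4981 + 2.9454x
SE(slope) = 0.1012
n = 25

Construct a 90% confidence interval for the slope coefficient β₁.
The 90% CI for β₁ is (2.7720, 3.1188)

Confidence interval for the slope:

The 90% CI for β₁ is: β̂₁ ± t*(α/2, n-2) × SE(β̂₁)

Step 1: Find critical t-value
- Confidence level = 0.9
- Degrees of freedom = n - 2 = 25 - 2 = 23
- t*(α/2, 23) = 1.7139

Step 2: Calculate margin of error
Margin = 1.7139 × 0.1012 = 0.1734

Step 3: Construct interval
CI = 2.9454 ± 0.1734
CI = (2.7720, 3.1188)

Interpretation: We are 90% confident that the true slope β₁ lies between 2.7720 and 3.1188.
Since 0 is outside the interval, a two-sided test at α = 0.10 would reject H₀: β₁ = 0.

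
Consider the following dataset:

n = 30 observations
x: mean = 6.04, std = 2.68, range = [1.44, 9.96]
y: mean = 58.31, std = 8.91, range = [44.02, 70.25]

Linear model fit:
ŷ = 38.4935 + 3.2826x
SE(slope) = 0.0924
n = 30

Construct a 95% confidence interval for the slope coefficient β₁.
The 95% CI for β₁ is (3.0933, 3.4719)

Confidence interval for the slope:

The 95% CI for β₁ is: β̂₁ ± t*(α/2, n-2) × SE(β̂₁)

Step 1: Find critical t-value
- Confidence level = 0.95
- Degrees of freedom = n - 2 = 30 - 2 = 28
- t*(α/2, 28) = 2.0484

Step 2: Calculate margin of error
Margin = 2.0484 × 0.0924 = 0.1893

Step 3: Construct interval
CI = 3.2826 ± 0.1893
CI = (3.0933, 3.4719)

Interpretation: each one-unit increase in x is associated with a change in mean y of between 3.0933 and 3.4719, with 95% confidence.
Since 0 is outside the interval, a two-sided test at α = 0.05 would reject H₀: β₁ = 0.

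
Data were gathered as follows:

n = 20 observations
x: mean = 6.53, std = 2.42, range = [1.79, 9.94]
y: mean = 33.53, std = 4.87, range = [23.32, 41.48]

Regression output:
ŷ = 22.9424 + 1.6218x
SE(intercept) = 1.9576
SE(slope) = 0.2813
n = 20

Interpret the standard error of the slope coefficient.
The slope 1.6218 is pinned down to within about ±0.2813 (one SE) by these data — relative uncertainty 17.3%, i.e. precise.

SE(β̂₁) = s / √Sxx, where s is the residual standard deviation and Sxx = Σ(x − x̄)². It is the yardstick for how far β̂₁ = 1.6218 could plausibly be from the true slope.

Relative precision:
- SE / |β̂₁| = 0.2813 / 1.6218 = 17.3%
- Rule of thumb (under 20%: precise; 20% to under 50%: moderately precise; 50% or more: imprecise) → precise

Link to interval estimation: a confidence interval for β₁ is β̂₁ ± t* × 0.2813, so SE sets the half-width per unit of t*.

What drives SE(β̂₁): larger n (here n = 20) → smaller SE; wider spread of x values → smaller SE; more residual scatter → larger SE.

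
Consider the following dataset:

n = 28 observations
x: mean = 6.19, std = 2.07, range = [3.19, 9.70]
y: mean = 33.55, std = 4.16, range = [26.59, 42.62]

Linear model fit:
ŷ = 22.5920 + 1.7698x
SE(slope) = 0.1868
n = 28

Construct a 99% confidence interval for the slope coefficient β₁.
The 99% CI for β₁ is (1.2507, 2.2889)

Confidence interval for the slope:

The 99% CI for β₁ is: β̂₁ ± t*(α/2, n-2) × SE(β̂₁)

Step 1: Find critical t-value
- Confidence level = 0.99
- Degrees of freedom = n - 2 = 28 - 2 = 26
- t*(α/2, 26) = 2.7787

Step 2: Calculate margin of error
Margin = 2.7787 × 0.1868 = 0.5191

Step 3: Construct interval
CI = 1.7698 ± 0.5191
CI = (1.2507, 2.2889)

Interpretation: We are 99% confident that the true slope β₁ lies between 1.2507 and 2.2889.
Since 0 is outside the interval, a two-sided test at α = 0.01 would reject H₀: β₁ = 0.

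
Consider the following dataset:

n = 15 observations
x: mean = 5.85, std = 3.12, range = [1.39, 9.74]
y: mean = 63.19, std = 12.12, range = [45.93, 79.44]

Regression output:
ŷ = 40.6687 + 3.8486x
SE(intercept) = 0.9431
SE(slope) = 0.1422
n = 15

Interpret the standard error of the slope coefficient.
SE(slope) = 0.1422 measures the uncertainty in the estimated slope. The coefficient is estimated precisely (SE/|β̂₁| = 3.7%).

SE(β̂₁) = 0.1422 says: if we drew many samples of n = 15 from the same population and refit each time, the fitted slopes would scatter with a standard deviation of roughly 0.1422 around the true β₁.

Relative precision:
- SE / |β̂₁| = 0.1422 / 3.8486 = 3.7%
- Rule of thumb (under 20%: precise; 20% to under 50%: moderately precise; 50% or more: imprecise) → precise

Link to interval estimation: a confidence interval for β₁ is β̂₁ ± t* × 0.1422, so SE sets the half-width per unit of t*.

What drives SE(β̂₁): wider spread of x values → smaller SE; more residual scatter → larger SE; larger n (here n = 15) → smaller SE.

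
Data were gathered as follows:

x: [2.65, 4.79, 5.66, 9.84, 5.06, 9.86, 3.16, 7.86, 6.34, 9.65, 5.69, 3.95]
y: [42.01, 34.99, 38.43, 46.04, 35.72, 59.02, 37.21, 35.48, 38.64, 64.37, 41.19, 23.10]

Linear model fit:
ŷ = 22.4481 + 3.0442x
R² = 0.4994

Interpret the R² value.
The model explains 49.94% of the variance in y (R² = 0.4994), leaving 50.06% unexplained; the fit is moderate.

R² (coefficient of determination) measures the proportion of variance in y explained by the regression model.

Here R² = 0.4994:
- Explained: 49.94% of the variation in y
- Unexplained (residual): 100% − 49.94% = 50.06%
- Rule of thumb (below 0.3 weak; 0.3 to below 0.7 moderate; 0.7 and above strong) → moderate

Note: R² says nothing about causation, and a high R² does not by itself mean the linear form is appropriate — check the residuals.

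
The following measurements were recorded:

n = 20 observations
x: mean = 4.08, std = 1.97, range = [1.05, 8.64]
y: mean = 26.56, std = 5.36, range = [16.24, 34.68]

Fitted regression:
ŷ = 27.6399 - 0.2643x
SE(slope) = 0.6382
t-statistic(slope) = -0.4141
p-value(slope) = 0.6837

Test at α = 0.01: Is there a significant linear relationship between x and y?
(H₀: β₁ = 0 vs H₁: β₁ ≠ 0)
p-value = 0.6837 ≥ α = 0.01, so we fail to reject H₀. The relationship is not significant.

Hypothesis test for the slope coefficient:

H₀: β₁ = 0 (no linear relationship)
H₁: β₁ ≠ 0 (linear relationship exists)

Test statistic: t = β̂₁ / SE(β̂₁) = -0.2643 / 0.6382 = -0.4141

The p-value (0.6837) is the probability, under H₀, of a t-statistic at least as extreme as |t| = 0.4141 (two-sided, df = n − 2 = 18).

Decision rule: reject H₀ if p-value < α.
p-value = 0.6837 ≥ α = 0.01 → fail to reject H₀.

There is not sufficient evidence at the 1% significance level to conclude that a linear relationship exists between x and y.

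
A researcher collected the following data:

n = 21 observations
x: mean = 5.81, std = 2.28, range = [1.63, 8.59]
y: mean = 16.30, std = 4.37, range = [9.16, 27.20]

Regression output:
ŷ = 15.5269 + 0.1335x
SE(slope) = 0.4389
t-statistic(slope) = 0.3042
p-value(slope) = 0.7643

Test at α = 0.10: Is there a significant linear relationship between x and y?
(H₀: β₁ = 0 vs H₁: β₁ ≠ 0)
p-value = 0.7643 ≥ α = 0.10, so we fail to reject H₀. The relationship is not significant.

Hypothesis test for the slope coefficient:

H₀: β₁ = 0 (no linear relationship)
H₁: β₁ ≠ 0 (linear relationship exists)

Test statistic: t = β̂₁ / SE(β̂₁) = 0.1335 / 0.4389 = 0.3042

p = 0.7643: how often a slope estimate this far from 0 (in SE units) would arise by chance if β₁ were truly 0.

Decision rule: reject H₀ if p-value < α.
p-value = 0.7643 ≥ α = 0.10 → fail to reject H₀.

Conclusion: the linear association between x and y is not significant at the 10% level.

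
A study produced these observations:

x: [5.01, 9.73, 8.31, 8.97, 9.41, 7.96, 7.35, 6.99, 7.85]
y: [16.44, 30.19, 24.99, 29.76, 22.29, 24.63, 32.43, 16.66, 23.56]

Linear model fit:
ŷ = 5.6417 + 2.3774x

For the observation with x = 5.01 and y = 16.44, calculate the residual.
Residual = -1.1125

The residual is the difference between the actual value and the predicted value:

Residual = y - ŷ

Step 1: Calculate predicted value
ŷ = 5.6417 + 2.3774 × 5.01
ŷ = 17.5525

Step 2: Calculate residual
Residual = 16.44 - 17.5525
Residual = -1.1125

Sign check: y < ŷ, so the point is below the line and the fit overestimates here.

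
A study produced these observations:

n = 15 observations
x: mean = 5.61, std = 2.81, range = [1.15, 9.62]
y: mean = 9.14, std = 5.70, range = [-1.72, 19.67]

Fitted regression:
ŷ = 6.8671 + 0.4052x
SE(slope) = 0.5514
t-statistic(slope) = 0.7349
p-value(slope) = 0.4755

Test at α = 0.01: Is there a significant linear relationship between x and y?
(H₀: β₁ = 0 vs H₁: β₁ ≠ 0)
Since p-value = 0.4755 ≥ α = 0.01, fail to reject H₀ — the slope is not significantly different from 0.

Hypothesis test for the slope coefficient:

H₀: β₁ = 0 (no linear relationship)
H₁: β₁ ≠ 0 (linear relationship exists)

Test statistic: t = β̂₁ / SE(β̂₁) = 0.4052 / 0.5514 = 0.7349

With df = 13, the two-sided p-value for |t| = 0.7349 is 0.4755.

Decision rule: reject H₀ if p-value < α.
p-value = 0.4755 ≥ α = 0.01 → fail to reject H₀.

There is not sufficient evidence at the 1% significance level to conclude that a linear relationship exists between x and y.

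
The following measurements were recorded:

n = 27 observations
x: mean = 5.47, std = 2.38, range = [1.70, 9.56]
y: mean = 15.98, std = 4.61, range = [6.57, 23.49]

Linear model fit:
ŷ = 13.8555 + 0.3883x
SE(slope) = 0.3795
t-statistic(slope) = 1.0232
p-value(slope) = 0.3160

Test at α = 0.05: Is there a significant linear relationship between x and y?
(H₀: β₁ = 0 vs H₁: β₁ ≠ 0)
Fail to reject H₀: p-value = 0.3160 ≥ α = 0.05. The linear relationship is not significant at the 5% level.

Hypothesis test for the slope coefficient:

H₀: β₁ = 0 (no linear relationship)
H₁: β₁ ≠ 0 (linear relationship exists)

Test statistic: t = β̂₁ / SE(β̂₁) = 0.3883 / 0.3795 = 1.0232

The p-value (0.3160) is the probability, under H₀, of a t-statistic at least as extreme as |t| = 1.0232 (two-sided, df = n − 2 = 25).

Decision rule: reject H₀ if p-value < α.
p-value = 0.3160 ≥ α = 0.05 → fail to reject H₀.

There is not sufficient evidence at the 5% significance level to conclude that a linear relationship exists between x and y.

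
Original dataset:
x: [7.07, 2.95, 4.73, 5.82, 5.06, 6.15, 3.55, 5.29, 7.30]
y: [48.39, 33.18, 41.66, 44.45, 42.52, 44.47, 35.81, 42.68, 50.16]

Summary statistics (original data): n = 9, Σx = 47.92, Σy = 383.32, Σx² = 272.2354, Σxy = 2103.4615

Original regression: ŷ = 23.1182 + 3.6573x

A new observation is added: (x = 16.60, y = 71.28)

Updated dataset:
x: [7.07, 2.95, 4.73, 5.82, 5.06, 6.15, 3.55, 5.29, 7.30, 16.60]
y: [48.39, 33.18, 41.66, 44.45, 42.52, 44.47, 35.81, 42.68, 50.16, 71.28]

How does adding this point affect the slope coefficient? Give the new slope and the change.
The slope changes from 3.6573 to 2.6890 (change of -0.9683, or -26.5%).

x = 16.60 lies well outside the original x-range [2.95, 7.30] (x̄ ≈ 5.32), so this observation has high leverage and can move the slope substantially.

Step 1: Update the sums with the new point (n goes from 9 to 10)
Σx  = 47.92 + 16.60 = 64.52
Σy  = 383.32 + 71.28 = 454.60
Σx² = 272.2354 + 16.60² = 272.2354 + 275.5600 = 547.7954
Σxy = 2103.4615 + 16.60×71.28 = 2103.4615 + 1183.2480 = 3286.7095

Step 2: Recompute the slope with b₁ = (nΣxy − ΣxΣy) / (nΣx² − (Σx)²)
Numerator   = 10×3286.7095 − 64.52×454.60 = 32867.0950 − 29330.7920 = 3536.3030
Denominator = 10×547.7954 − 64.52² = 5477.9540 − 4162.8304 = 1315.1236
b₁(new) = 3536.3030 / 1315.1236 = 2.6890

(Same formula on the original sums: (9×2103.4615 − 47.92×383.32) / (9×272.2354 − 47.92²) = 562.4591 / 153.7922 = 3.6573, matching the given fit.)

Step 3: Change in slope
Δβ₁ = 2.6890 − 3.6573 = -0.9683
Relative change = -0.9683 / 3.6573 × 100% = -26.5%
→ the slope decreases when the point is added.

A high-leverage point only changes the slope if it is off the original line; here y = 71.28 is below the original trend, so the slope decreases.
In practice: examine leverage (hᵢ) and Cook's distance rather than deleting it automatically; investigate whether it comes from the same population as the rest of the sample.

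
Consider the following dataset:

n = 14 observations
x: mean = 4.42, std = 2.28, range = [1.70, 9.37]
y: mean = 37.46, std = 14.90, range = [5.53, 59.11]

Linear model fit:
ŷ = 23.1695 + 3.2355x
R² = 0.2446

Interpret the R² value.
R² = 0.2446 means 24.46% of the variation in y is explained by the linear relationship with x. This indicates a weak fit.

The coefficient of determination R² is the fraction of the total variation in y that the fitted line accounts for.

Here R² = 0.2446:
- Explained: 24.46% of the variation in y
- Unexplained (residual): 100% − 24.46% = 75.54%
- Rule of thumb (below 0.3 weak; 0.3 to below 0.7 moderate; 0.7 and above strong) → weak

Calculation: R² = 1 − (SS_res / SS_tot), where SS_res is the sum of squared residuals and SS_tot the total sum of squares.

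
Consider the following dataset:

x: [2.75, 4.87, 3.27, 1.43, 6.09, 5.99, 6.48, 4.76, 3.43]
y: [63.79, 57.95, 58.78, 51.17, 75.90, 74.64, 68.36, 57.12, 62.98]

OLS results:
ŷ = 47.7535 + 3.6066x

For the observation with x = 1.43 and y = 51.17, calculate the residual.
Residual = -1.7409

The residual is the difference between the actual value and the predicted value:

Residual = y - ŷ

Step 1: Calculate predicted value
ŷ = 47.7535 + 3.6066 × 1.43
ŷ = 52.9109

Step 2: Calculate residual
Residual = 51.17 - 52.9109
Residual = -1.7409

Interpretation: the model overestimates the actual value by 1.7409 at this point (negative residual → observation lies below the fitted line).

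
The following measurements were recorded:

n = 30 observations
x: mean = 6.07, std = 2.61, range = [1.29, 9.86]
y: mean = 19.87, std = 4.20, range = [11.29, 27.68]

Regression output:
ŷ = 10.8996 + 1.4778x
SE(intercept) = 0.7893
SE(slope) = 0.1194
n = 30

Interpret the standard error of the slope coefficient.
The slope 1.4778 is pinned down to within about ±0.1194 (one SE) by these data — relative uncertainty 8.1%, i.e. precise.

What SE measures:
- The standard error quantifies the sampling variability of the coefficient estimate
- It is the estimated standard deviation of β̂₁ across hypothetical repeated samples of the same size
- Smaller SE → more precise estimate

Relative precision:
- SE / |β̂₁| = 0.1194 / 1.4778 = 8.1%
- Rule of thumb (under 20%: precise; 20% to under 50%: moderately precise; 50% or more: imprecise) → precise

Link to the t-test: t = β̂₁ / SE(β̂₁) = 1.4778 / 0.1194 = 12.3769, the statistic for H₀: β₁ = 0.

What drives SE(β̂₁): wider spread of x values → smaller SE; more residual scatter → larger SE.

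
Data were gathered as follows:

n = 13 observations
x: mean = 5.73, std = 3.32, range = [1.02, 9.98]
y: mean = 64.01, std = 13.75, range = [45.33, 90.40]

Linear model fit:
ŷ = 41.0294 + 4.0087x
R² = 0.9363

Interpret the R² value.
R² = 0.9363 means 93.63% of the variation in y is explained by the linear relationship with x. This indicates a strong fit.

The coefficient of determination R² is the fraction of the total variation in y that the fitted line accounts for.

Here R² = 0.9363:
- Explained: 93.63% of the variation in y
- Unexplained (residual): 100% − 93.63% = 6.37%
- Rule of thumb (below 0.3 weak; 0.3 to below 0.7 moderate; 0.7 and above strong) → strong

Note: R² never decreases when predictors are added, so it should not be used alone to compare models of different size.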